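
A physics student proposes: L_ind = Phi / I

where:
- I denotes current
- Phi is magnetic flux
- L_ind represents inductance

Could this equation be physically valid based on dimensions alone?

Yes

I (current) has dimensions [I].
Phi (magnetic flux) has dimensions [I^-1 L^2 M T^-2].
L_ind (inductance) has dimensions [I^-2 L^2 M T^-2].

Left side: [I^-2 L^2 M T^-2]
Right side: [I^-2 L^2 M T^-2]

Both sides have the same dimensions, so the equation is dimensionally consistent.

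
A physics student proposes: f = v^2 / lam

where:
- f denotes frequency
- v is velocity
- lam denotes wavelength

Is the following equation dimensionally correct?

No

f (frequency) has dimensions [T^-1].
v (velocity) has dimensions [L T^-1].
lam (wavelength) has dimensions [L].

Left side: [T^-1]
Right side: [L T^-2]

The two sides have different dimensions, so the equation is NOT dimensionally consistent.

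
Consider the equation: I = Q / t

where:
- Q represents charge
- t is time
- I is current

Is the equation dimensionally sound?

Yes

Q (charge) has dimensions [I T].
t (time) has dimensions [T].
I (current) has dimensions [I].

Left side: [I]
Right side: [I]

Both sides have the same dimensions, so the equation is dimensionally consistent.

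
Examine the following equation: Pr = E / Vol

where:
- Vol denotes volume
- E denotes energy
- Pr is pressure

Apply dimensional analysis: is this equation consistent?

Yes

Vol (volume) has dimensions [L^3].
E (energy) has dimensions [L^2 M T^-2].
Pr (pressure) has dimensions [L^-1 M T^-2].

Left side: [L^-1 M T^-2]
Right side: [L^-1 M T^-2]

Both sides have the same dimensions, so the equation is dimensionally consistent.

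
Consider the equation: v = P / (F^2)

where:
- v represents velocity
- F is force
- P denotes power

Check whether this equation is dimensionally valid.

No

v (velocity) has dimensions [L T^-1].
F (force) has dimensions [L M T^-2].
P (power) has dimensions [L^2 M T^-3].

Left side: [L T^-1]
Right side: [M^-1 T]

The two sides have different dimensions, so the equation is NOT dimensionally consistent.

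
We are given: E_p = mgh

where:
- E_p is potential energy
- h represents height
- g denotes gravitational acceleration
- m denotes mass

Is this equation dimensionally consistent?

Yes

E_p (potential energy) has dimensions [L^2 M T^-2].
h (height) has dimensions [L].
g (gravitational acceleration) has dimensions [L T^-2].
m (mass) has dimensions [M].

Left side: [L^2 M T^-2]
Right side: [L^2 M T^-2]

Both sides have the same dimensions, so the equation is dimensionally consistent.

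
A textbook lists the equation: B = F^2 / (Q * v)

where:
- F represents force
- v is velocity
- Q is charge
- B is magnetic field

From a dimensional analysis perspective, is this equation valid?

No

F (force) has dimensions [L M T^-2].
v (velocity) has dimensions [L T^-1].
Q (charge) has dimensions [I T].
B (magnetic field) has dimensions [I^-1 M T^-2].

Left side: [I^-1 M T^-2]
Right side: [I^-1 L M^2 T^-4]

The two sides have different dimensions, so the equation is NOT dimensionally consistent.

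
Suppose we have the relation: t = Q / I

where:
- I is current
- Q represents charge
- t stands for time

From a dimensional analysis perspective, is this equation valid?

Yes

I (current) has dimensions [I].
Q (charge) has dimensions [I T].
t (time) has dimensions [T].

Left side: [T]
Right side: [T]

Both sides have the same dimensions, so the equation is dimensionally consistent.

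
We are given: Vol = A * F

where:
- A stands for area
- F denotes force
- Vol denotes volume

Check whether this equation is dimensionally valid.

No

A (area) has dimensions [L^2].
F (force) has dimensions [L M T^-2].
Vol (volume) has dimensions [L^3].

Left side: [L^3]
Right side: [L^3 M T^-2]

The two sides have different dimensions, so the equation is NOT dimensionally consistent.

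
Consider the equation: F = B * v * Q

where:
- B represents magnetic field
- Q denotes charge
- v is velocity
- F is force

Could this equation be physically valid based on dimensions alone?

Yes

B (magnetic field) has dimensions [I^-1 M T^-2].
Q (charge) has dimensions [I T].
v (velocity) has dimensions [L T^-1].
F (force) has dimensions [L M T^-2].

Left side: [L M T^-2]
Right side: [L M T^-2]

Both sides have the same dimensions, so the equation is dimensionally consistent.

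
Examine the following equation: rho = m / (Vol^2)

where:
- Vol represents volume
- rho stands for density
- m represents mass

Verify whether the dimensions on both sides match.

No

Vol (volume) has dimensions [L^3].
rho (density) has dimensions [L^-3 M].
m (mass) has dimensions [M].

Left side: [L^-3 M]
Right side: [L^-6 M]

The two sides have different dimensions, so the equation is NOT dimensionally consistent.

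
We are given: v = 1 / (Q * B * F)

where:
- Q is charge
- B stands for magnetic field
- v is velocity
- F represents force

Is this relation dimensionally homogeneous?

No

Q (charge) has dimensions [I T].
B (magnetic field) has dimensions [I^-1 M T^-2].
v (velocity) has dimensions [L T^-1].
F (force) has dimensions [L M T^-2].

Left side: [L T^-1]
Right side: [L^-1 M^-2 T^3]

The two sides have different dimensions, so the equation is NOT dimensionally consistent.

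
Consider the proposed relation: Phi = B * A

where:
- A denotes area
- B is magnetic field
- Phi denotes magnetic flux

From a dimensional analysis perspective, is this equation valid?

Yes

A (area) has dimensions [L^2].
B (magnetic field) has dimensions [I^-1 M T^-2].
Phi (magnetic flux) has dimensions [I^-1 L^2 M T^-2].

Left side: [I^-1 L^2 M T^-2]
Right side: [I^-1 L^2 M T^-2]

Both sides have the same dimensions, so the equation is dimensionally consistent.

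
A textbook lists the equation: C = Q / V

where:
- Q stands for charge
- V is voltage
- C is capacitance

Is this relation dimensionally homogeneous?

Yes

Q (charge) has dimensions [I T].
V (voltage) has dimensions [I^-1 L^2 M T^-3].
C (capacitance) has dimensions [I^2 L^-2 M^-1 T^4].

Left side: [I^2 L^-2 M^-1 T^4]
Right side: [I^2 L^-2 M^-1 T^4]

Both sides have the same dimensions, so the equation is dimensionally consistent.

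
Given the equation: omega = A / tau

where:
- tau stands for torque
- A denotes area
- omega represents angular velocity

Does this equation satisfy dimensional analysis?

No

tau (torque) has dimensions [L^2 M T^-2].
A (area) has dimensions [L^2].
omega (angular velocity) has dimensions [T^-1].

Left side: [T^-1]
Right side: [M^-1 T^2]

The two sides have different dimensions, so the equation is NOT dimensionally consistent.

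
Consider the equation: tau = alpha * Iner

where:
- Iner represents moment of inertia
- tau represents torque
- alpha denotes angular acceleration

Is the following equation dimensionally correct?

Yes

Iner (moment of inertia) has dimensions [L^2 M].
tau (torque) has dimensions [L^2 M T^-2].
alpha (angular acceleration) has dimensions [T^-2].

Left side: [L^2 M T^-2]
Right side: [L^2 M T^-2]

Both sides have the same dimensions, so the equation is dimensionally consistent.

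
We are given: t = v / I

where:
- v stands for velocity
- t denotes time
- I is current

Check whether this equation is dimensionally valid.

No

v (velocity) has dimensions [L T^-1].
t (time) has dimensions [T].
I (current) has dimensions [I].

Left side: [T]
Right side: [I^-1 L T^-1]

The two sides have different dimensions, so the equation is NOT dimensionally consistent.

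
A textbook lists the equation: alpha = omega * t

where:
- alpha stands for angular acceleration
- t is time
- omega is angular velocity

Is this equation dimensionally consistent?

No

alpha (angular acceleration) has dimensions [T^-2].
t (time) has dimensions [T].
omega (angular velocity) has dimensions [T^-1].

Left side: [T^-2]
Right side: [dimensionless]

The two sides have different dimensions, so the equation is NOT dimensionally consistent.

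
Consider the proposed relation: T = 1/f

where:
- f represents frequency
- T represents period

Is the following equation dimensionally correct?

Yes

f (frequency) has dimensions [T^-1].
T (period) has dimensions [T].

Left side: [T]
Right side: [T]

Both sides have the same dimensions, so the equation is dimensionally consistent.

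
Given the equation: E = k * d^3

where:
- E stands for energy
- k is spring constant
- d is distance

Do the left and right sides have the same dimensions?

No

E (energy) has dimensions [L^2 M T^-2].
k (spring constant) has dimensions [M T^-2].
d (distance) has dimensions [L].

Left side: [L^2 M T^-2]
Right side: [L^3 M T^-2]

The two sides have different dimensions, so the equation is NOT dimensionally consistent.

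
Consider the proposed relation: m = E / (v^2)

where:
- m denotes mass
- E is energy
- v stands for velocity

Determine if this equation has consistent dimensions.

Yes

m (mass) has dimensions [M].
E (energy) has dimensions [L^2 M T^-2].
v (velocity) has dimensions [L T^-1].

Left side: [M]
Right side: [M]

Both sides have the same dimensions, so the equation is dimensionally consistent.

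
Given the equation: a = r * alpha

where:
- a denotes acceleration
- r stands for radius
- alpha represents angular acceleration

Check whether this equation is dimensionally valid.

Yes

a (acceleration) has dimensions [L T^-2].
r (radius) has dimensions [L].
alpha (angular acceleration) has dimensions [T^-2].

Left side: [L T^-2]
Right side: [L T^-2]

Both sides have the same dimensions, so the equation is dimensionally consistent.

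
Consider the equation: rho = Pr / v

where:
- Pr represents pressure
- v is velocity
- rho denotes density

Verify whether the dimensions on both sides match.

No

Pr (pressure) has dimensions [L^-1 M T^-2].
v (velocity) has dimensions [L T^-1].
rho (density) has dimensions [L^-3 M].

Left side: [L^-3 M]
Right side: [L^-2 M T^-1]

The two sides have different dimensions, so the equation is NOT dimensionally consistent.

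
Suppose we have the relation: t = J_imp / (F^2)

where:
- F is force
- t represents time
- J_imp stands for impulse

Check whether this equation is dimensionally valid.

No

F (force) has dimensions [L M T^-2].
t (time) has dimensions [T].
J_imp (impulse) has dimensions [L M T^-1].

Left side: [T]
Right side: [L^-1 M^-1 T^3]

The two sides have different dimensions, so the equation is NOT dimensionally consistent.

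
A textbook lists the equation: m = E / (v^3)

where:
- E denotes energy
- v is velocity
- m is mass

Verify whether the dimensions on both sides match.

No

E (energy) has dimensions [L^2 M T^-2].
v (velocity) has dimensions [L T^-1].
m (mass) has dimensions [M].

Left side: [M]
Right side: [L^-1 M T]

The two sides have different dimensions, so the equation is NOT dimensionally consistent.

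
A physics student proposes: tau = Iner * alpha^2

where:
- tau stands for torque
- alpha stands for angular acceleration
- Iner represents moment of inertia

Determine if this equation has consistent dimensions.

No

tau (torque) has dimensions [L^2 M T^-2].
alpha (angular acceleration) has dimensions [T^-2].
Iner (moment of inertia) has dimensions [L^2 M].

Left side: [L^2 M T^-2]
Right side: [L^2 M T^-4]

The two sides have different dimensions, so the equation is NOT dimensionally consistent.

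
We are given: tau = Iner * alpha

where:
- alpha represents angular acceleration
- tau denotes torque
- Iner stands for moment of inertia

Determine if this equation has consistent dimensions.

Yes

alpha (angular acceleration) has dimensions [T^-2].
tau (torque) has dimensions [L^2 M T^-2].
Iner (moment of inertia) has dimensions [L^2 M].

Left side: [L^2 M T^-2]
Right side: [L^2 M T^-2]

Both sides have the same dimensions, so the equation is dimensionally consistent.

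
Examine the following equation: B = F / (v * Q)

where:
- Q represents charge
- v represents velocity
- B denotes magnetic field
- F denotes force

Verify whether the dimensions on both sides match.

Yes

Q (charge) has dimensions [I T].
v (velocity) has dimensions [L T^-1].
B (magnetic field) has dimensions [I^-1 M T^-2].
F (force) has dimensions [L M T^-2].

Left side: [I^-1 M T^-2]
Right side: [I^-1 M T^-2]

Both sides have the same dimensions, so the equation is dimensionally consistent.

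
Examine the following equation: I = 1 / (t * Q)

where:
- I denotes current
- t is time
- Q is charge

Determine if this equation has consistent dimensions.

No

I (current) has dimensions [I].
t (time) has dimensions [T].
Q (charge) has dimensions [I T].

Left side: [I]
Right side: [I^-1 T^-2]

The two sides have different dimensions, so the equation is NOT dimensionally consistent.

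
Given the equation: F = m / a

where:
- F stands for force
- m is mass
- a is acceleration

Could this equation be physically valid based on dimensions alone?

No

F (force) has dimensions [L M T^-2].
m (mass) has dimensions [M].
a (acceleration) has dimensions [L T^-2].

Left side: [L M T^-2]
Right side: [L^-1 M T^2]

The two sides have different dimensions, so the equation is NOT dimensionally consistent.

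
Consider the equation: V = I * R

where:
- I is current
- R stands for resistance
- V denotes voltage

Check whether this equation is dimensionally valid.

Yes

I (current) has dimensions [I].
R (resistance) has dimensions [I^-2 L^2 M T^-3].
V (voltage) has dimensions [I^-1 L^2 M T^-3].

Left side: [I^-1 L^2 M T^-3]
Right side: [I^-1 L^2 M T^-3]

Both sides have the same dimensions, so the equation is dimensionally consistent.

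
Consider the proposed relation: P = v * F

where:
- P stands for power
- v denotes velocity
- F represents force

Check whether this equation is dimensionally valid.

Yes

P (power) has dimensions [L^2 M T^-3].
v (velocity) has dimensions [L T^-1].
F (force) has dimensions [L M T^-2].

Left side: [L^2 M T^-3]
Right side: [L^2 M T^-3]

Both sides have the same dimensions, so the equation is dimensionally consistent.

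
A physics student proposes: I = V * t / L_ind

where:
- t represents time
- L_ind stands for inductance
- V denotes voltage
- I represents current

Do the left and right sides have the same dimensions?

Yes

t (time) has dimensions [T].
L_ind (inductance) has dimensions [I^-2 L^2 M T^-2].
V (voltage) has dimensions [I^-1 L^2 M T^-3].
I (current) has dimensions [I].

Left side: [I]
Right side: [I]

Both sides have the same dimensions, so the equation is dimensionally consistent.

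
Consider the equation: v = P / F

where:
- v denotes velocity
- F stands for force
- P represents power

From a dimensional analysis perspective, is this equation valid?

Yes

v (velocity) has dimensions [L T^-1].
F (force) has dimensions [L M T^-2].
P (power) has dimensions [L^2 M T^-3].

Left side: [L T^-1]
Right side: [L T^-1]

Both sides have the same dimensions, so the equation is dimensionally consistent.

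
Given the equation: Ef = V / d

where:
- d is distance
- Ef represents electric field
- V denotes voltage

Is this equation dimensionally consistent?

Yes

d (distance) has dimensions [L].
Ef (electric field) has dimensions [I^-1 L M T^-3].
V (voltage) has dimensions [I^-1 L^2 M T^-3].

Left side: [I^-1 L M T^-3]
Right side: [I^-1 L M T^-3]

Both sides have the same dimensions, so the equation is dimensionally consistent.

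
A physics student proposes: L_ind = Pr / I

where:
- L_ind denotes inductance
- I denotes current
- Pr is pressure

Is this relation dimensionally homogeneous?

No

L_ind (inductance) has dimensions [I^-2 L^2 M T^-2].
I (current) has dimensions [I].
Pr (pressure) has dimensions [L^-1 M T^-2].

Left side: [I^-2 L^2 M T^-2]
Right side: [I^-1 L^-1 M T^-2]

The two sides have different dimensions, so the equation is NOT dimensionally consistent.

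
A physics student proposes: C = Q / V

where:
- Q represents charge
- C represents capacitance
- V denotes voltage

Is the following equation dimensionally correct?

Yes

Q (charge) has dimensions [I T].
C (capacitance) has dimensions [I^2 L^-2 M^-1 T^4].
V (voltage) has dimensions [I^-1 L^2 M T^-3].

Left side: [I^2 L^-2 M^-1 T^4]
Right side: [I^2 L^-2 M^-1 T^4]

Both sides have the same dimensions, so the equation is dimensionally consistent.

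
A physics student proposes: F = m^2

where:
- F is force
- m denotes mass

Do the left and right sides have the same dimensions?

No

F (force) has dimensions [L M T^-2].
m (mass) has dimensions [M].

Left side: [L M T^-2]
Right side: [M^2]

The two sides have different dimensions, so the equation is NOT dimensionally consistent.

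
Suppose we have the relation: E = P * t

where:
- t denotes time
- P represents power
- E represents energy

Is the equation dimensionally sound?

Yes

t (time) has dimensions [T].
P (power) has dimensions [L^2 M T^-3].
E (energy) has dimensions [L^2 M T^-2].

Left side: [L^2 M T^-2]
Right side: [L^2 M T^-2]

Both sides have the same dimensions, so the equation is dimensionally consistent.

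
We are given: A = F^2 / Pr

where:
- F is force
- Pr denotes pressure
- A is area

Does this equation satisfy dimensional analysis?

No

F (force) has dimensions [L M T^-2].
Pr (pressure) has dimensions [L^-1 M T^-2].
A (area) has dimensions [L^2].

Left side: [L^2]
Right side: [L^3 M T^-2]

The two sides have different dimensions, so the equation is NOT dimensionally consistent.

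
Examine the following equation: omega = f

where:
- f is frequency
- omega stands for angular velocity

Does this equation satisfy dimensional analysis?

Yes

f (frequency) has dimensions [T^-1].
omega (angular velocity) has dimensions [T^-1].

Left side: [T^-1]
Right side: [T^-1]

Both sides have the same dimensions, so the equation is dimensionally consistent.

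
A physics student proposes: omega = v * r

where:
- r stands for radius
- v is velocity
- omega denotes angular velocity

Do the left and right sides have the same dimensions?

No

r (radius) has dimensions [L].
v (velocity) has dimensions [L T^-1].
omega (angular velocity) has dimensions [T^-1].

Left side: [T^-1]
Right side: [L^2 T^-1]

The two sides have different dimensions, so the equation is NOT dimensionally consistent.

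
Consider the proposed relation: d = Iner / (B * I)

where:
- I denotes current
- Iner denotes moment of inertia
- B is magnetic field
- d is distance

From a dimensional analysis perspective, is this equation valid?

No

I (current) has dimensions [I].
Iner (moment of inertia) has dimensions [L^2 M].
B (magnetic field) has dimensions [I^-1 M T^-2].
d (distance) has dimensions [L].

Left side: [L]
Right side: [L^2 T^2]

The two sides have different dimensions, so the equation is NOT dimensionally consistent.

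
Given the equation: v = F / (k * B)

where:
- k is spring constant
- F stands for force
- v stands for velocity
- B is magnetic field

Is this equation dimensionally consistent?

No

k (spring constant) has dimensions [M T^-2].
F (force) has dimensions [L M T^-2].
v (velocity) has dimensions [L T^-1].
B (magnetic field) has dimensions [I^-1 M T^-2].

Left side: [L T^-1]
Right side: [I L M^-1 T^2]

The two sides have different dimensions, so the equation is NOT dimensionally consistent.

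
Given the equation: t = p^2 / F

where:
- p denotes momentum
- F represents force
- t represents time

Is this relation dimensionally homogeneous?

No

p (momentum) has dimensions [L M T^-1].
F (force) has dimensions [L M T^-2].
t (time) has dimensions [T].

Left side: [T]
Right side: [L M]

The two sides have different dimensions, so the equation is NOT dimensionally consistent.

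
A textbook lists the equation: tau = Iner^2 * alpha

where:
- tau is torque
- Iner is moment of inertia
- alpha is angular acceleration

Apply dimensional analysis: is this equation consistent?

No

tau (torque) has dimensions [L^2 M T^-2].
Iner (moment of inertia) has dimensions [L^2 M].
alpha (angular acceleration) has dimensions [T^-2].

Left side: [L^2 M T^-2]
Right side: [L^4 M^2 T^-2]

The two sides have different dimensions, so the equation is NOT dimensionally consistent.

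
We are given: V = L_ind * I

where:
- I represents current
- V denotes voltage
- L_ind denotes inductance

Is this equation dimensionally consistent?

No

I (current) has dimensions [I].
V (voltage) has dimensions [I^-1 L^2 M T^-3].
L_ind (inductance) has dimensions [I^-2 L^2 M T^-2].

Left side: [I^-1 L^2 M T^-3]
Right side: [I^-1 L^2 M T^-2]

The two sides have different dimensions, so the equation is NOT dimensionally consistent.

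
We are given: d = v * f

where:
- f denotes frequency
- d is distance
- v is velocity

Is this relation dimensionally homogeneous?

No

f (frequency) has dimensions [T^-1].
d (distance) has dimensions [L].
v (velocity) has dimensions [L T^-1].

Left side: [L]
Right side: [L T^-2]

The two sides have different dimensions, so the equation is NOT dimensionally consistent.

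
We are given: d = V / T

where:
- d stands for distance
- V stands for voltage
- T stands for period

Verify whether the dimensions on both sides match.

No

d (distance) has dimensions [L].
V (voltage) has dimensions [I^-1 L^2 M T^-3].
T (period) has dimensions [T].

Left side: [L]
Right side: [I^-1 L^2 M T^-4]

The two sides have different dimensions, so the equation is NOT dimensionally consistent.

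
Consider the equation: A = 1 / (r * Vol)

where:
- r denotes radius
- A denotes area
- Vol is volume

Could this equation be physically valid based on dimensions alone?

No

r (radius) has dimensions [L].
A (area) has dimensions [L^2].
Vol (volume) has dimensions [L^3].

Left side: [L^2]
Right side: [L^-4]

The two sides have different dimensions, so the equation is NOT dimensionally consistent.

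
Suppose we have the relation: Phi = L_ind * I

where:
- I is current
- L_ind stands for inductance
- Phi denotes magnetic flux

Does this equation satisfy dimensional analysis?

Yes

I (current) has dimensions [I].
L_ind (inductance) has dimensions [I^-2 L^2 M T^-2].
Phi (magnetic flux) has dimensions [I^-1 L^2 M T^-2].

Left side: [I^-1 L^2 M T^-2]
Right side: [I^-1 L^2 M T^-2]

Both sides have the same dimensions, so the equation is dimensionally consistent.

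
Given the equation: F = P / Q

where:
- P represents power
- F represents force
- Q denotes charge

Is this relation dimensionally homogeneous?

No

P (power) has dimensions [L^2 M T^-3].
F (force) has dimensions [L M T^-2].
Q (charge) has dimensions [I T].

Left side: [L M T^-2]
Right side: [I^-1 L^2 M T^-4]

The two sides have different dimensions, so the equation is NOT dimensionally consistent.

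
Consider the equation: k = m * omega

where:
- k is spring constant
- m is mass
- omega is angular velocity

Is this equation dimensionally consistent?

No

k (spring constant) has dimensions [M T^-2].
m (mass) has dimensions [M].
omega (angular velocity) has dimensions [T^-1].

Left side: [M T^-2]
Right side: [M T^-1]

The two sides have different dimensions, so the equation is NOT dimensionally consistent.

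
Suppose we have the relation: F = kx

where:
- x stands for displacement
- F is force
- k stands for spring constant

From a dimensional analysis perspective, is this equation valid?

Yes

x (displacement) has dimensions [L].
F (force) has dimensions [L M T^-2].
k (spring constant) has dimensions [M T^-2].

Left side: [L M T^-2]
Right side: [L M T^-2]

Both sides have the same dimensions, so the equation is dimensionally consistent.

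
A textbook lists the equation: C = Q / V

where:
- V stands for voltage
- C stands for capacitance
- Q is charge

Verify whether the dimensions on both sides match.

Yes

V (voltage) has dimensions [I^-1 L^2 M T^-3].
C (capacitance) has dimensions [I^2 L^-2 M^-1 T^4].
Q (charge) has dimensions [I T].

Left side: [I^2 L^-2 M^-1 T^4]
Right side: [I^2 L^-2 M^-1 T^4]

Both sides have the same dimensions, so the equation is dimensionally consistent.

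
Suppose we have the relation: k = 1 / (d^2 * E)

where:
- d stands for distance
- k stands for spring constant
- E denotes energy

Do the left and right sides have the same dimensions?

No

d (distance) has dimensions [L].
k (spring constant) has dimensions [M T^-2].
E (energy) has dimensions [L^2 M T^-2].

Left side: [M T^-2]
Right side: [L^-4 M^-1 T^2]

The two sides have different dimensions, so the equation is NOT dimensionally consistent.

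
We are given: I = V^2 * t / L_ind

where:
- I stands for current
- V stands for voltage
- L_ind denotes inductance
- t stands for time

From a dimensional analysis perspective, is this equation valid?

No

I (current) has dimensions [I].
V (voltage) has dimensions [I^-1 L^2 M T^-3].
L_ind (inductance) has dimensions [I^-2 L^2 M T^-2].
t (time) has dimensions [T].

Left side: [I]
Right side: [L^2 M T^-3]

The two sides have different dimensions, so the equation is NOT dimensionally consistent.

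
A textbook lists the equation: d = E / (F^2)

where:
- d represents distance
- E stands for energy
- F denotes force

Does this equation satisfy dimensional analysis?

No

d (distance) has dimensions [L].
E (energy) has dimensions [L^2 M T^-2].
F (force) has dimensions [L M T^-2].

Left side: [L]
Right side: [M^-1 T^2]

The two sides have different dimensions, so the equation is NOT dimensionally consistent.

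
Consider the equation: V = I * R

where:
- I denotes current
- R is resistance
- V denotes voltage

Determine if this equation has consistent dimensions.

Yes

I (current) has dimensions [I].
R (resistance) has dimensions [I^-2 L^2 M T^-3].
V (voltage) has dimensions [I^-1 L^2 M T^-3].

Left side: [I^-1 L^2 M T^-3]
Right side: [I^-1 L^2 M T^-3]

Both sides have the same dimensions, so the equation is dimensionally consistent.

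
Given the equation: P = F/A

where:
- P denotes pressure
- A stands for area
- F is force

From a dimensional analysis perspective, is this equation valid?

Yes

P (pressure) has dimensions [L^-1 M T^-2].
A (area) has dimensions [L^2].
F (force) has dimensions [L M T^-2].

Left side: [L^-1 M T^-2]
Right side: [L^-1 M T^-2]

Both sides have the same dimensions, so the equation is dimensionally consistent.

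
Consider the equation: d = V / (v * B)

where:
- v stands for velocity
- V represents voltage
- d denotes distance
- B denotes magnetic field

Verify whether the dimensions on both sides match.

Yes

v (velocity) has dimensions [L T^-1].
V (voltage) has dimensions [I^-1 L^2 M T^-3].
d (distance) has dimensions [L].
B (magnetic field) has dimensions [I^-1 M T^-2].

Left side: [L]
Right side: [L]

Both sides have the same dimensions, so the equation is dimensionally consistent.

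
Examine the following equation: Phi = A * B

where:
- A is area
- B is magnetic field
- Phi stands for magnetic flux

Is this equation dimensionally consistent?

Yes

A (area) has dimensions [L^2].
B (magnetic field) has dimensions [I^-1 M T^-2].
Phi (magnetic flux) has dimensions [I^-1 L^2 M T^-2].

Left side: [I^-1 L^2 M T^-2]
Right side: [I^-1 L^2 M T^-2]

Both sides have the same dimensions, so the equation is dimensionally consistent.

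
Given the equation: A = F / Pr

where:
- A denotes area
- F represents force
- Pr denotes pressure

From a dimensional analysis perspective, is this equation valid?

Yes

A (area) has dimensions [L^2].
F (force) has dimensions [L M T^-2].
Pr (pressure) has dimensions [L^-1 M T^-2].

Left side: [L^2]
Right side: [L^2]

Both sides have the same dimensions, so the equation is dimensionally consistent.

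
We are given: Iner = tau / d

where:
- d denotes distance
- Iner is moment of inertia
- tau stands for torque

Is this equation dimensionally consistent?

No

d (distance) has dimensions [L].
Iner (moment of inertia) has dimensions [L^2 M].
tau (torque) has dimensions [L^2 M T^-2].

Left side: [L^2 M]
Right side: [L M T^-2]

The two sides have different dimensions, so the equation is NOT dimensionally consistent.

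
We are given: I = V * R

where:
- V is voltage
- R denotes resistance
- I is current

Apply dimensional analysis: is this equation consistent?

No

V (voltage) has dimensions [I^-1 L^2 M T^-3].
R (resistance) has dimensions [I^-2 L^2 M T^-3].
I (current) has dimensions [I].

Left side: [I]
Right side: [I^-3 L^4 M^2 T^-6]

The two sides have different dimensions, so the equation is NOT dimensionally consistent.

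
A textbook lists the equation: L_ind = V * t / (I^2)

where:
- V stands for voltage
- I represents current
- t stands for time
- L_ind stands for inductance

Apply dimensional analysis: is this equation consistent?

No

V (voltage) has dimensions [I^-1 L^2 M T^-3].
I (current) has dimensions [I].
t (time) has dimensions [T].
L_ind (inductance) has dimensions [I^-2 L^2 M T^-2].

Left side: [I^-2 L^2 M T^-2]
Right side: [I^-3 L^2 M T^-2]

The two sides have different dimensions, so the equation is NOT dimensionally consistent.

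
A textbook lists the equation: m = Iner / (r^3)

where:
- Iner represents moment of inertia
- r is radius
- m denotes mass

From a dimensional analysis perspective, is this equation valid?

No

Iner (moment of inertia) has dimensions [L^2 M].
r (radius) has dimensions [L].
m (mass) has dimensions [M].

Left side: [M]
Right side: [L^-1 M]

The two sides have different dimensions, so the equation is NOT dimensionally consistent.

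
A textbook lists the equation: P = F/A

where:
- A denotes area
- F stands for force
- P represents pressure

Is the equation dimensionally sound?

Yes

A (area) has dimensions [L^2].
F (force) has dimensions [L M T^-2].
P (pressure) has dimensions [L^-1 M T^-2].

Left side: [L^-1 M T^-2]
Right side: [L^-1 M T^-2]

Both sides have the same dimensions, so the equation is dimensionally consistent.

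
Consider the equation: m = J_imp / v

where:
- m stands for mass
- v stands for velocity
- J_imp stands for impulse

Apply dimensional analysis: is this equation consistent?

Yes

m (mass) has dimensions [M].
v (velocity) has dimensions [L T^-1].
J_imp (impulse) has dimensions [L M T^-1].

Left side: [M]
Right side: [M]

Both sides have the same dimensions, so the equation is dimensionally consistent.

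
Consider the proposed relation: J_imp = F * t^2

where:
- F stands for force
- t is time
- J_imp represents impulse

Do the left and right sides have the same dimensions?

No

F (force) has dimensions [L M T^-2].
t (time) has dimensions [T].
J_imp (impulse) has dimensions [L M T^-1].

Left side: [L M T^-1]
Right side: [L M]

The two sides have different dimensions, so the equation is NOT dimensionally consistent.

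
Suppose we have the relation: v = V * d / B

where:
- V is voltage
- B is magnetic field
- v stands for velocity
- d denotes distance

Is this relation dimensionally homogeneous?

No

V (voltage) has dimensions [I^-1 L^2 M T^-3].
B (magnetic field) has dimensions [I^-1 M T^-2].
v (velocity) has dimensions [L T^-1].
d (distance) has dimensions [L].

Left side: [L T^-1]
Right side: [L^3 T^-1]

The two sides have different dimensions, so the equation is NOT dimensionally consistent.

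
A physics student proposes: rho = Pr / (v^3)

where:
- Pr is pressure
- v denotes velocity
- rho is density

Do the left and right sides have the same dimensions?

No

Pr (pressure) has dimensions [L^-1 M T^-2].
v (velocity) has dimensions [L T^-1].
rho (density) has dimensions [L^-3 M].

Left side: [L^-3 M]
Right side: [L^-4 M T]

The two sides have different dimensions, so the equation is NOT dimensionally consistent.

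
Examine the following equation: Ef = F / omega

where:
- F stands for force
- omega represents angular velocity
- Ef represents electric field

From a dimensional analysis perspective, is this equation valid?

No

F (force) has dimensions [L M T^-2].
omega (angular velocity) has dimensions [T^-1].
Ef (electric field) has dimensions [I^-1 L M T^-3].

Left side: [I^-1 L M T^-3]
Right side: [L M T^-1]

The two sides have different dimensions, so the equation is NOT dimensionally consistent.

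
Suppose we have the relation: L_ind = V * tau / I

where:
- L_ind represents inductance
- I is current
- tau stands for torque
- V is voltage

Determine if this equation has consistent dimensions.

No

L_ind (inductance) has dimensions [I^-2 L^2 M T^-2].
I (current) has dimensions [I].
tau (torque) has dimensions [L^2 M T^-2].
V (voltage) has dimensions [I^-1 L^2 M T^-3].

Left side: [I^-2 L^2 M T^-2]
Right side: [I^-2 L^4 M^2 T^-5]

The two sides have different dimensions, so the equation is NOT dimensionally consistent.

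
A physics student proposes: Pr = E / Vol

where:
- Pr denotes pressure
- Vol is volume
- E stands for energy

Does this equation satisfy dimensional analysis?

Yes

Pr (pressure) has dimensions [L^-1 M T^-2].
Vol (volume) has dimensions [L^3].
E (energy) has dimensions [L^2 M T^-2].

Left side: [L^-1 M T^-2]
Right side: [L^-1 M T^-2]

Both sides have the same dimensions, so the equation is dimensionally consistent.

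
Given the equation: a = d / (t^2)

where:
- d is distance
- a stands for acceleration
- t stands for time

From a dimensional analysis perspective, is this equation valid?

Yes

d (distance) has dimensions [L].
a (acceleration) has dimensions [L T^-2].
t (time) has dimensions [T].

Left side: [L T^-2]
Right side: [L T^-2]

Both sides have the same dimensions, so the equation is dimensionally consistent.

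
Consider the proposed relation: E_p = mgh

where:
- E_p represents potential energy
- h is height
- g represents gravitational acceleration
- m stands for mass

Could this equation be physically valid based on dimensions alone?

Yes

E_p (potential energy) has dimensions [L^2 M T^-2].
h (height) has dimensions [L].
g (gravitational acceleration) has dimensions [L T^-2].
m (mass) has dimensions [M].

Left side: [L^2 M T^-2]
Right side: [L^2 M T^-2]

Both sides have the same dimensions, so the equation is dimensionally consistent.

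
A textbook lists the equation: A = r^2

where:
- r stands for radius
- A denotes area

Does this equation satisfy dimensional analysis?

Yes

r (radius) has dimensions [L].
A (area) has dimensions [L^2].

Left side: [L^2]
Right side: [L^2]

Both sides have the same dimensions, so the equation is dimensionally consistent.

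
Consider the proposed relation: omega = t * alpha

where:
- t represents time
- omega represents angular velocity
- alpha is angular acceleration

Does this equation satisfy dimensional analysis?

Yes

t (time) has dimensions [T].
omega (angular velocity) has dimensions [T^-1].
alpha (angular acceleration) has dimensions [T^-2].

Left side: [T^-1]
Right side: [T^-1]

Both sides have the same dimensions, so the equation is dimensionally consistent.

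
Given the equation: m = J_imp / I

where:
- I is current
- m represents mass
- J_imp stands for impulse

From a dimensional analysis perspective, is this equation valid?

No

I (current) has dimensions [I].
m (mass) has dimensions [M].
J_imp (impulse) has dimensions [L M T^-1].

Left side: [M]
Right side: [I^-1 L M T^-1]

The two sides have different dimensions, so the equation is NOT dimensionally consistent.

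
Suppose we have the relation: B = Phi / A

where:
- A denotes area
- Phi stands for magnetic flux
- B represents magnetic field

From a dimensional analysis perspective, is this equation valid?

Yes

A (area) has dimensions [L^2].
Phi (magnetic flux) has dimensions [I^-1 L^2 M T^-2].
B (magnetic field) has dimensions [I^-1 M T^-2].

Left side: [I^-1 M T^-2]
Right side: [I^-1 M T^-2]

Both sides have the same dimensions, so the equation is dimensionally consistent.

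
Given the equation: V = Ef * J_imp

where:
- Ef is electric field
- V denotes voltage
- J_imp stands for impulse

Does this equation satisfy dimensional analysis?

No

Ef (electric field) has dimensions [I^-1 L M T^-3].
V (voltage) has dimensions [I^-1 L^2 M T^-3].
J_imp (impulse) has dimensions [L M T^-1].

Left side: [I^-1 L^2 M T^-3]
Right side: [I^-1 L^2 M^2 T^-4]

The two sides have different dimensions, so the equation is NOT dimensionally consistent.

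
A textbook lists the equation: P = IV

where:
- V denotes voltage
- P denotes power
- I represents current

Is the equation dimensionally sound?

Yes

V (voltage) has dimensions [I^-1 L^2 M T^-3].
P (power) has dimensions [L^2 M T^-3].
I (current) has dimensions [I].

Left side: [L^2 M T^-3]
Right side: [L^2 M T^-3]

Both sides have the same dimensions, so the equation is dimensionally consistent.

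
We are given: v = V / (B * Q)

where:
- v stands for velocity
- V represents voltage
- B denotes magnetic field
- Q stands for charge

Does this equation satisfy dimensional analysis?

No

v (velocity) has dimensions [L T^-1].
V (voltage) has dimensions [I^-1 L^2 M T^-3].
B (magnetic field) has dimensions [I^-1 M T^-2].
Q (charge) has dimensions [I T].

Left side: [L T^-1]
Right side: [I^-1 L^2 T^-2]

The two sides have different dimensions, so the equation is NOT dimensionally consistent.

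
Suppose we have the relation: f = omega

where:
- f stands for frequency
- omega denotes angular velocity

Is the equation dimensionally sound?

Yes

f (frequency) has dimensions [T^-1].
omega (angular velocity) has dimensions [T^-1].

Left side: [T^-1]
Right side: [T^-1]

Both sides have the same dimensions, so the equation is dimensionally consistent.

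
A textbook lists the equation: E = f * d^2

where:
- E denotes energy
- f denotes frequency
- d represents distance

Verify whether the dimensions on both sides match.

No

E (energy) has dimensions [L^2 M T^-2].
f (frequency) has dimensions [T^-1].
d (distance) has dimensions [L].

Left side: [L^2 M T^-2]
Right side: [L^2 T^-1]

The two sides have different dimensions, so the equation is NOT dimensionally consistent.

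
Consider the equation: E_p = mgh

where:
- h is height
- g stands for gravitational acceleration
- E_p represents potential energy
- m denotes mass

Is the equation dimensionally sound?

Yes

h (height) has dimensions [L].
g (gravitational acceleration) has dimensions [L T^-2].
E_p (potential energy) has dimensions [L^2 M T^-2].
m (mass) has dimensions [M].

Left side: [L^2 M T^-2]
Right side: [L^2 M T^-2]

Both sides have the same dimensions, so the equation is dimensionally consistent.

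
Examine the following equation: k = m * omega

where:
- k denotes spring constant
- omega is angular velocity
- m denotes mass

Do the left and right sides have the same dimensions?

No

k (spring constant) has dimensions [M T^-2].
omega (angular velocity) has dimensions [T^-1].
m (mass) has dimensions [M].

Left side: [M T^-2]
Right side: [M T^-1]

The two sides have different dimensions, so the equation is NOT dimensionally consistent.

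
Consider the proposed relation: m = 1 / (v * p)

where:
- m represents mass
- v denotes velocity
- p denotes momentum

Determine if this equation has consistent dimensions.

No

m (mass) has dimensions [M].
v (velocity) has dimensions [L T^-1].
p (momentum) has dimensions [L M T^-1].

Left side: [M]
Right side: [L^-2 M^-1 T^2]

The two sides have different dimensions, so the equation is NOT dimensionally consistent.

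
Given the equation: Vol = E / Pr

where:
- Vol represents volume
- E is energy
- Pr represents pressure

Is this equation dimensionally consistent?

Yes

Vol (volume) has dimensions [L^3].
E (energy) has dimensions [L^2 M T^-2].
Pr (pressure) has dimensions [L^-1 M T^-2].

Left side: [L^3]
Right side: [L^3]

Both sides have the same dimensions, so the equation is dimensionally consistent.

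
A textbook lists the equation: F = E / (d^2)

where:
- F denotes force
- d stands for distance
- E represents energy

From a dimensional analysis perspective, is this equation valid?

No

F (force) has dimensions [L M T^-2].
d (distance) has dimensions [L].
E (energy) has dimensions [L^2 M T^-2].

Left side: [L M T^-2]
Right side: [M T^-2]

The two sides have different dimensions, so the equation is NOT dimensionally consistent.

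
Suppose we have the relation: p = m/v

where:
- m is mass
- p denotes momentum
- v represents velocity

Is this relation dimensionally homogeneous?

No

m (mass) has dimensions [M].
p (momentum) has dimensions [L M T^-1].
v (velocity) has dimensions [L T^-1].

Left side: [L M T^-1]
Right side: [L^-1 M T]

The two sides have different dimensions, so the equation is NOT dimensionally consistent.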